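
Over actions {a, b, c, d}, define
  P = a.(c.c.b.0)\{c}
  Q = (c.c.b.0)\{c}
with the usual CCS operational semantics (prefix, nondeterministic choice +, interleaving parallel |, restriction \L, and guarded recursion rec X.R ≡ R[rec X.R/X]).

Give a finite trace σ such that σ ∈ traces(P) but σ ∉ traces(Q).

a

LTS(P): 2 reachable states
  p0 = a.(c.c.b.0)\{c} → --a--▸ p1
  p1 = (c.c.b.0)\{c} → stopped
LTS(Q): 1 reachable states
  q0 = (c.c.b.0)\{c} → stopped
Run σ = ⟨a⟩ on P: start {p0}
  after a @ step 1: {p1}
  ✓ P
Run σ = ⟨a⟩ on Q: start {q0}
  after a @ step 1: no successor for Q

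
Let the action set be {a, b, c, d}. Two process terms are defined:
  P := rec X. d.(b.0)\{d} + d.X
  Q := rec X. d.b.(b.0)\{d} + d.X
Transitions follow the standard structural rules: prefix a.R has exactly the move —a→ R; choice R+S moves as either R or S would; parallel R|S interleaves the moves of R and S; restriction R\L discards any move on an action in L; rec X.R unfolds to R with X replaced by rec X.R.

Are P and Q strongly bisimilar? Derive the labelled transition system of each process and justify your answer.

not bisimilar

Reachable graph of P (3 states):
  u0 = rec X. d.(b.0)\{d} + d.X :: —d→ u0, —d→ u1
  u1 = (b.0)\{d} :: —b→ u2
  u2 = 0\{d} :: (no moves)
Reachable graph of Q (4 states):
  v0 = rec X. d.b.(b.0)\{d} + d.X :: —d→ v0, —d→ v1
  v1 = b.(b.0)\{d} :: —b→ v2
  v2 = (b.0)\{d} :: —b→ v3
  v3 = 0\{d} :: (no moves)
Partition-refinement fixed point:
  B0 = {u0}
  B1 = {u1, v2}
  B2 = {u2, v3}
  B3 = {v0}
  B4 = {v1}
u0 ∈ B0, v0 ∈ B3 → different blocks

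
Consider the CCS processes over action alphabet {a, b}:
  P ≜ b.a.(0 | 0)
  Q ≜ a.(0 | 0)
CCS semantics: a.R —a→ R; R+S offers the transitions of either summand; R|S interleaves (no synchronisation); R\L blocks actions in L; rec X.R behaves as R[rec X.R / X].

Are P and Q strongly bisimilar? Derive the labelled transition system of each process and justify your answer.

P ≁ Q

P's transition system — 3 states:
  p0 = b.a.(0 | 0) | -b-> p1
  p1 = a.(0 | 0) | -a-> p2
  p2 = 0 | 0 | (no moves)
Q's transition system — 2 states:
  q0 = a.(0 | 0) | -a-> q1
  q1 = 0 | 0 | (no moves)
Bisimilarity quotient blocks:
  B0 = {p0}
  B1 = {p1, q0}
  B2 = {p2, q1}
p0 ∈ B0, q0 ∈ B1 → different blocks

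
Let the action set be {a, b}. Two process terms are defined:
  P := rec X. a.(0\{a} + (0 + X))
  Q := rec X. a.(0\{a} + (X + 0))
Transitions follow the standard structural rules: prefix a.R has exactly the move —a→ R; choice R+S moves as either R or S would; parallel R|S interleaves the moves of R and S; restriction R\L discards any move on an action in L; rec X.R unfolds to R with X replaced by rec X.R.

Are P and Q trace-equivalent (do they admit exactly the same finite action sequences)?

trace-equivalent

Reachable graph of P (2 states):
  m0 = rec X. a.(0\{a} + (0 + X)) has moves -a-> m1
  m1 = 0\{a} + (0 + (rec X. a.(0\{a} + (0 + X)))) has moves -a-> m1
Reachable graph of Q (2 states):
  n0 = rec X. a.(0\{a} + (X + 0)) has moves -a-> n1
  n1 = 0\{a} + ((rec X. a.(0\{a} + (X + 0))) + 0) has moves -a-> n1
Partition-refinement fixed point:
  B0 = {m0, m1, n0, n1}
m0 ∈ B0, n0 ∈ B0 → same block
Bisimilar ⇒ trace-equivalent.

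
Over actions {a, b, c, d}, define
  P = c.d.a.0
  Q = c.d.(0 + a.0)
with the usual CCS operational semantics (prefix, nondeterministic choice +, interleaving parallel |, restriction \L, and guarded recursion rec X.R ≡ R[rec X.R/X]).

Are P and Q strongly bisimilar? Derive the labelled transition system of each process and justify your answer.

P ~ Q

LTS(P): 4 reachable states
  m0 = c.d.a.0 has moves =c=> m1
  m1 = d.a.0 has moves =d=> m2
  m2 = a.0 has moves =a=> m3
  m3 = 0 has moves stopped
LTS(Q): 4 reachable states
  n0 = c.d.(0 + a.0) has moves =c=> n1
  n1 = d.(0 + a.0) has moves =d=> n2
  n2 = 0 + a.0 has moves =a=> n3
  n3 = 0 has moves stopped
Coarsest stable partition (strong bisimilarity classes):
  B0 = {m0, n0}
  B1 = {m1, n1}
  B2 = {m2, n2}
  B3 = {m3, n3}
m0 ∈ B0, n0 ∈ B0 → same block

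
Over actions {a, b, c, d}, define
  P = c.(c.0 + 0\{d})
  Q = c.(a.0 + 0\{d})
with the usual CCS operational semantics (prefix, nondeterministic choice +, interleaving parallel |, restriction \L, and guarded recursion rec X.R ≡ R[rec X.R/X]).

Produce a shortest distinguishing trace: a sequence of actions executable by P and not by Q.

LTS(P): 3 reachable states
  s0 = c.(c.0 + 0\{d}) has moves ··c··> s1
  s1 = c.0 + 0\{d} has moves ··c··> s2
  s2 = 0 has moves ·
LTS(Q): 3 reachable states
  t0 = c.(a.0 + 0\{d}) has moves ··c··> t1
  t1 = a.0 + 0\{d} has moves ··a··> t2
  t2 = 0 has moves ·
Trace ⟨cc⟩ through P, begin at {s0}:
  [1] c ⇒ {s1}
  [2] c ⇒ {s2}
  P completes σ.
Trace ⟨cc⟩ through Q, begin at {t0}:
  [1] c ⇒ {t1}
  [2] c ⇒ ∅  — Q cannot continue

cc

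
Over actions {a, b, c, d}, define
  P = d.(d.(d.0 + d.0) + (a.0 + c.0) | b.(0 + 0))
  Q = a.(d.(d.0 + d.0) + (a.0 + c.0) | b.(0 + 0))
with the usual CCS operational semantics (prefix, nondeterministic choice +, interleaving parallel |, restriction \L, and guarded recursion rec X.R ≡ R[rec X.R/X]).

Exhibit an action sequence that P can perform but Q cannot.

d

Reachable graph of P (7 states):
  u0 = d.(d.(d.0 + d.0) + (a.0 + c.0) | b.(0 + 0)) → —d→ u1
  u1 = d.(d.0 + d.0) + (a.0 + c.0) | b.(0 + 0) → —a→ u2, —b→ u3, —c→ u2, —d→ u4
  u2 = 0 | b.(0 + 0) → —b→ u5
  u3 = (a.0 + c.0) | (0 + 0) → —a→ u5, —c→ u5
  u4 = d.0 + d.0 → —d→ u6
  u5 = 0 | (0 + 0) → stopped
  u6 = 0 → stopped
Reachable graph of Q (7 states):
  v0 = a.(d.(d.0 + d.0) + (a.0 + c.0) | b.(0 + 0)) → —a→ v1
  v1 = d.(d.0 + d.0) + (a.0 + c.0) | b.(0 + 0) → —a→ v2, —b→ v3, —c→ v2, —d→ v4
  v2 = 0 | b.(0 + 0) → —b→ v5
  v3 = (a.0 + c.0) | (0 + 0) → —a→ v5, —c→ v5
  v4 = d.0 + d.0 → —d→ v6
  v5 = 0 | (0 + 0) → stopped
  v6 = 0 → stopped
Run σ = ⟨d⟩ on P: start {u0}
  after d @ step 1: {u1}
  — P admits the full trace.
Run σ = ⟨d⟩ on Q: start {v0}
  after d @ step 1: no successor for Q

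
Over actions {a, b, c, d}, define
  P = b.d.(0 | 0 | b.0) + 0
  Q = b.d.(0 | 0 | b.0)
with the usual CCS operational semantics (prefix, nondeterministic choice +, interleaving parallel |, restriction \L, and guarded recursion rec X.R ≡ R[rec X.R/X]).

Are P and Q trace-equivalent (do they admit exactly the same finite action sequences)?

P's transition system — 4 states:
  s0 = b.d.(0 | 0 | b.0) + 0 :: ··b··> s1
  s1 = d.(0 | 0 | b.0) :: ··d··> s2
  s2 = 0 | 0 | b.0 :: ··b··> s3
  s3 = 0 | 0 | 0 :: ·
Q's transition system — 4 states:
  t0 = b.d.(0 | 0 | b.0) :: ··b··> t1
  t1 = d.(0 | 0 | b.0) :: ··d··> t2
  t2 = 0 | 0 | b.0 :: ··b··> t3
  t3 = 0 | 0 | 0 :: ·
Coarsest stable partition (strong bisimilarity classes):
  B0 = {s0, t0}
  B1 = {s1, t1}
  B2 = {s2, t2}
  B3 = {s3, t3}
s0 ∈ B0, t0 ∈ B0 → same block
Bisimilar ⇒ trace-equivalent.

YES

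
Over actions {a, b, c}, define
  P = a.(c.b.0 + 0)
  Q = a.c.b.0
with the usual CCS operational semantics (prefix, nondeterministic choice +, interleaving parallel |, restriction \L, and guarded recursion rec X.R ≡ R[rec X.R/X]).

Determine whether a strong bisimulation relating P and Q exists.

Reachable graph of P (4 states):
  p0 = a.(c.b.0 + 0) ⊢ -a-> p1
  p1 = c.b.0 + 0 ⊢ -c-> p2
  p2 = b.0 ⊢ -b-> p3
  p3 = 0 ⊢ (no moves)
Reachable graph of Q (4 states):
  q0 = a.c.b.0 ⊢ -a-> q1
  q1 = c.b.0 ⊢ -c-> q2
  q2 = b.0 ⊢ -b-> q3
  q3 = 0 ⊢ (no moves)
Partition-refinement fixed point:
  B0 = {p0, q0}
  B1 = {p1, q1}
  B2 = {p2, q2}
  B3 = {p3, q3}
p0 ∈ B0, q0 ∈ B0 → same block

P ~ Q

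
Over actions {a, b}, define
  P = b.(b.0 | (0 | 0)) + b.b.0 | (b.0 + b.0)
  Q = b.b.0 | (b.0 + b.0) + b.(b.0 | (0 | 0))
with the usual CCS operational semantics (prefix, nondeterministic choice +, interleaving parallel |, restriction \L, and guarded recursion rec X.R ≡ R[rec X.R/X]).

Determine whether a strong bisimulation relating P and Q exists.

P's transition system — 8 states:
  s0 = b.(b.0 | (0 | 0)) + b.b.0 | (b.0 + b.0) :: -b-> s1, -b-> s2, -b-> s3
  s1 = b.0 | (0 | 0) :: -b-> s4
  s2 = b.0 | (b.0 + b.0) :: -b-> s5, -b-> s6
  s3 = b.b.0 | 0 :: -b-> s6
  s4 = 0 | (0 | 0) :: deadlocked
  s5 = 0 | (b.0 + b.0) :: -b-> s7
  s6 = b.0 | 0 :: -b-> s7
  s7 = 0 | 0 :: deadlocked
Q's transition system — 8 states:
  t0 = b.b.0 | (b.0 + b.0) + b.(b.0 | (0 | 0)) :: -b-> t1, -b-> t2, -b-> t3
  t1 = b.0 | (0 | 0) :: -b-> t4
  t2 = b.0 | (b.0 + b.0) :: -b-> t5, -b-> t6
  t3 = b.b.0 | 0 :: -b-> t6
  t4 = 0 | (0 | 0) :: deadlocked
  t5 = 0 | (b.0 + b.0) :: -b-> t7
  t6 = b.0 | 0 :: -b-> t7
  t7 = 0 | 0 :: deadlocked
Partition-refinement fixed point:
  B0 = {s0, t0}
  B1 = {s2, s3, t2, t3}
  B2 = {s1, s5, s6, t1, t5, t6}
  B3 = {s4, s7, t4, t7}
s0 ∈ B0, t0 ∈ B0 → same block

YES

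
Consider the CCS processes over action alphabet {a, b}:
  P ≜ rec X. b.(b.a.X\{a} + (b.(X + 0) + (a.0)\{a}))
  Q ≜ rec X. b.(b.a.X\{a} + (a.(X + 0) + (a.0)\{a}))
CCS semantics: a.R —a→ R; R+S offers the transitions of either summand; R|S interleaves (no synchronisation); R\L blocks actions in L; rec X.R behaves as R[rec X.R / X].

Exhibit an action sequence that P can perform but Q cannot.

LTS(P): 8 reachable states
  m0 = rec X. b.(b.a.X\{a} + (b.(X + 0) + (a.0)\{a})) | =b=> m1
  m1 = b.a.(rec X. b.(b.a.X\{a} + (b.(X + 0) + (a.0)\{a})))\{a} + (b.((rec X. b.(b.a.X\{a} + (b.(X + 0) + (a.0)\{a}))) + 0) + (a.0)\{a}) | =b=> m2, =b=> m3
  m2 = (rec X. b.(b.a.X\{a} + (b.(X + 0) + (a.0)\{a}))) + 0 | =b=> m1
  m3 = a.(rec X. b.(b.a.X\{a} + (b.(X + 0) + (a.0)\{a})))\{a} | =a=> m4
  m4 = (rec X. b.(b.a.X\{a} + (b.(X + 0) + (a.0)\{a})))\{a} | =b=> m5
  m5 = (b.a.(rec X. b.(b.a.X\{a} + (b.(X + 0) + (a.0)\{a})))\{a} + (b.((rec X. b.(b.a.X\{a} + (b.(X + 0) + (a.0)\{a}))) + 0) + (a.0)\{a}))\{a} | =b=> m6, =b=> m7
  m6 = ((rec X. b.(b.a.X\{a} + (b.(X + 0) + (a.0)\{a}))) + 0)\{a} | =b=> m5
  m7 = (a.(rec X. b.(b.a.X\{a} + (b.(X + 0) + (a.0)\{a})))\{a})\{a} | ·
LTS(Q): 7 reachable states
  n0 = rec X. b.(b.a.X\{a} + (a.(X + 0) + (a.0)\{a})) | =b=> n1
  n1 = b.a.(rec X. b.(b.a.X\{a} + (a.(X + 0) + (a.0)\{a})))\{a} + (a.((rec X. b.(b.a.X\{a} + (a.(X + 0) + (a.0)\{a}))) + 0) + (a.0)\{a}) | =a=> n2, =b=> n3
  n2 = (rec X. b.(b.a.X\{a} + (a.(X + 0) + (a.0)\{a}))) + 0 | =b=> n1
  n3 = a.(rec X. b.(b.a.X\{a} + (a.(X + 0) + (a.0)\{a})))\{a} | =a=> n4
  n4 = (rec X. b.(b.a.X\{a} + (a.(X + 0) + (a.0)\{a})))\{a} | =b=> n5
  n5 = (b.a.(rec X. b.(b.a.X\{a} + (a.(X + 0) + (a.0)\{a})))\{a} + (a.((rec X. b.(b.a.X\{a} + (a.(X + 0) + (a.0)\{a}))) + 0) + (a.0)\{a}))\{a} | =b=> n6
  n6 = (a.(rec X. b.(b.a.X\{a} + (a.(X + 0) + (a.0)\{a})))\{a})\{a} | ·
Run σ = ⟨bbb⟩ on P: start {m0}
  after b @ step 1: {m1}
  after b @ step 2: {m2, m3}
  after b @ step 3: {m1}
  — P admits the full trace.
Run σ = ⟨bbb⟩ on Q: start {n0}
  after b @ step 1: {n1}
  after b @ step 2: {n3}
  after b @ step 3: no successor for Q

bbb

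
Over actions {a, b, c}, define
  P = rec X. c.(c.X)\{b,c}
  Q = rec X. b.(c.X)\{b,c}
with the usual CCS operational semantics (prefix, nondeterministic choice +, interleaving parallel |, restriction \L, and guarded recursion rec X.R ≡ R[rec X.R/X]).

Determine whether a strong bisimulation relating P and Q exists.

NO

Reachable graph of P (2 states):
  s0 = rec X. c.(c.X)\{b,c} :: -c-> s1
  s1 = (c.(rec X. c.(c.X)\{b,c}))\{b,c} :: deadlocked
Reachable graph of Q (2 states):
  t0 = rec X. b.(c.X)\{b,c} :: -b-> t1
  t1 = (c.(rec X. b.(c.X)\{b,c}))\{b,c} :: deadlocked
Coarsest stable partition (strong bisimilarity classes):
  B0 = {s0}
  B1 = {s1, t1}
  B2 = {t0}
s0 ∈ B0, t0 ∈ B2 → different blocks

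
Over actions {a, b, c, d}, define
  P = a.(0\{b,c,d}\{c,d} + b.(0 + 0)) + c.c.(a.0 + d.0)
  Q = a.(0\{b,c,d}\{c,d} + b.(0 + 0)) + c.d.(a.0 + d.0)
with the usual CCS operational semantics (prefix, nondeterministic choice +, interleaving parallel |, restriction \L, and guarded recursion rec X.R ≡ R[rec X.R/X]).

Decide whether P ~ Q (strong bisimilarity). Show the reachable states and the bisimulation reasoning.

LTS(P): 6 reachable states
  u0 = a.(0\{b,c,d}\{c,d} + b.(0 + 0)) + c.c.(a.0 + d.0) :: =a=> u1, =c=> u2
  u1 = 0\{b,c,d}\{c,d} + b.(0 + 0) :: =b=> u3
  u2 = c.(a.0 + d.0) :: =c=> u4
  u3 = 0 + 0 :: stopped
  u4 = a.0 + d.0 :: =a=> u5, =d=> u5
  u5 = 0 :: stopped
LTS(Q): 6 reachable states
  v0 = a.(0\{b,c,d}\{c,d} + b.(0 + 0)) + c.d.(a.0 + d.0) :: =a=> v1, =c=> v2
  v1 = 0\{b,c,d}\{c,d} + b.(0 + 0) :: =b=> v3
  v2 = d.(a.0 + d.0) :: =d=> v4
  v3 = 0 + 0 :: stopped
  v4 = a.0 + d.0 :: =a=> v5, =d=> v5
  v5 = 0 :: stopped
Bisimilarity quotient blocks:
  B0 = {u0}
  B1 = {u1, v1}
  B2 = {u3, u5, v3, v5}
  B3 = {u2}
  B4 = {u4, v4}
  B5 = {v0}
  B6 = {v2}
u0 ∈ B0, v0 ∈ B5 → different blocks

P ≁ Q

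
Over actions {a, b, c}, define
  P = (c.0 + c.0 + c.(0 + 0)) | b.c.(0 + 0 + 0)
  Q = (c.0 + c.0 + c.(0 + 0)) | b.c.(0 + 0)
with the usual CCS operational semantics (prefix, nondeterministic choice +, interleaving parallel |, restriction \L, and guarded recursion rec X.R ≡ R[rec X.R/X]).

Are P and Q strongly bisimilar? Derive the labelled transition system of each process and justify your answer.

YES

P's transition system — 9 states:
  m0 = (c.0 + c.0 + c.(0 + 0)) | b.c.(0 + 0 + 0) → --b--▸ m1, --c--▸ m2, --c--▸ m3
  m1 = (c.0 + c.0 + c.(0 + 0)) | c.(0 + 0 + 0) → --c--▸ m4, --c--▸ m5, --c--▸ m6
  m2 = (0 + 0) | b.c.(0 + 0 + 0) → --b--▸ m4
  m3 = 0 | b.c.(0 + 0 + 0) → --b--▸ m6
  m4 = (0 + 0) | c.(0 + 0 + 0) → --c--▸ m7
  m5 = (c.0 + c.0 + c.(0 + 0)) | (0 + 0 + 0) → --c--▸ m7, --c--▸ m8
  m6 = 0 | c.(0 + 0 + 0) → --c--▸ m8
  m7 = (0 + 0) | (0 + 0 + 0) → ∅
  m8 = 0 | (0 + 0 + 0) → ∅
Q's transition system — 9 states:
  n0 = (c.0 + c.0 + c.(0 + 0)) | b.c.(0 + 0) → --b--▸ n1, --c--▸ n2, --c--▸ n3
  n1 = (c.0 + c.0 + c.(0 + 0)) | c.(0 + 0) → --c--▸ n4, --c--▸ n5, --c--▸ n6
  n2 = (0 + 0) | b.c.(0 + 0) → --b--▸ n4
  n3 = 0 | b.c.(0 + 0) → --b--▸ n6
  n4 = (0 + 0) | c.(0 + 0) → --c--▸ n7
  n5 = (c.0 + c.0 + c.(0 + 0)) | (0 + 0) → --c--▸ n7, --c--▸ n8
  n6 = 0 | c.(0 + 0) → --c--▸ n8
  n7 = (0 + 0) | (0 + 0) → ∅
  n8 = 0 | (0 + 0) → ∅
Coarsest stable partition (strong bisimilarity classes):
  B0 = {m0, n0}
  B1 = {m1, n1}
  B2 = {m4, m5, m6, n4, n5, n6}
  B3 = {m7, m8, n7, n8}
  B4 = {m2, m3, n2, n3}
m0 ∈ B0, n0 ∈ B0 → same block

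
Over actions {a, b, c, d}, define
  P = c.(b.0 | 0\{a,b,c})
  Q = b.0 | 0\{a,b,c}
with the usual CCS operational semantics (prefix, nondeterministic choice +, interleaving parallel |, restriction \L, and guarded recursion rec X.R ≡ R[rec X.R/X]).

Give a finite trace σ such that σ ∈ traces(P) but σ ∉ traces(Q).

Reachable graph of P (3 states):
  p0 = c.(b.0 | 0\{a,b,c}) → —c→ p1
  p1 = b.0 | 0\{a,b,c} → —b→ p2
  p2 = 0 | 0\{a,b,c} → stopped
Reachable graph of Q (2 states):
  q0 = b.0 | 0\{a,b,c} → —b→ q1
  q1 = 0 | 0\{a,b,c} → stopped
Trace ⟨c⟩ through P, begin at {p0}:
  [1] c ⇒ {p1}
  — P admits the full trace.
Trace ⟨c⟩ through Q, begin at {q0}:
  [1] c ⇒ no successor for Q

c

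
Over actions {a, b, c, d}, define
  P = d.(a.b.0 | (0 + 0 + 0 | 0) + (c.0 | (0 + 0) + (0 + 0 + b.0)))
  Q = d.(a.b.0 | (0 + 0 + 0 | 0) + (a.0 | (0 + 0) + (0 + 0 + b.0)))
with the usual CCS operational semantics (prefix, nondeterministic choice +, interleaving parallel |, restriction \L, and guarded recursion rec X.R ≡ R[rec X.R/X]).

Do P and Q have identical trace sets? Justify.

P's transition system — 6 states:
  u0 = d.(a.b.0 | (0 + 0 + 0 | 0) + (c.0 | (0 + 0) + (0 + 0 + b.0))) → --d--▸ u1
  u1 = a.b.0 | (0 + 0 + 0 | 0) + (c.0 | (0 + 0) + (0 + 0 + b.0)) → --a--▸ u2, --b--▸ u3, --c--▸ u4
  u2 = b.0 | (0 + 0 + 0 | 0) → --b--▸ u5
  u3 = 0 → (no moves)
  u4 = 0 | (0 + 0) → (no moves)
  u5 = 0 | (0 + 0 + 0 | 0) → (no moves)
Q's transition system — 6 states:
  v0 = d.(a.b.0 | (0 + 0 + 0 | 0) + (a.0 | (0 + 0) + (0 + 0 + b.0))) → --d--▸ v1
  v1 = a.b.0 | (0 + 0 + 0 | 0) + (a.0 | (0 + 0) + (0 + 0 + b.0)) → --a--▸ v2, --a--▸ v3, --b--▸ v4
  v2 = 0 | (0 + 0) → (no moves)
  v3 = b.0 | (0 + 0 + 0 | 0) → --b--▸ v5
  v4 = 0 → (no moves)
  v5 = 0 | (0 + 0 + 0 | 0) → (no moves)
Executing dc from P (initial set {u0}):
  step 1 (d): {u1}
  step 2 (c): {u4}
  — P admits the full trace.
Executing dc from Q (initial set {v0}):
  step 1 (d): {v1}
  step 2 (c): no successor for Q

trace-distinct — witness ⟨dc⟩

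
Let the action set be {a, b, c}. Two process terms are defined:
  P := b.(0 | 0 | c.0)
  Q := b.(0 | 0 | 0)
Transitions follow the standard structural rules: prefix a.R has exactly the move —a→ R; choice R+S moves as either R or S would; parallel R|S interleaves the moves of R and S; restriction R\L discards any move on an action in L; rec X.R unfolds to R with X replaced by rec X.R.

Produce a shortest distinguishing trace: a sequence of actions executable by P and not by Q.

LTS(P): 3 reachable states
  m0 = b.(0 | 0 | c.0) :: =b=> m1
  m1 = 0 | 0 | c.0 :: =c=> m2
  m2 = 0 | 0 | 0 :: (no moves)
LTS(Q): 2 reachable states
  n0 = b.(0 | 0 | 0) :: =b=> n1
  n1 = 0 | 0 | 0 :: (no moves)
Run σ = ⟨bc⟩ on P: start {m0}
  step 1 (b): {m1}
  step 2 (c): {m2}
  ✓ P
Run σ = ⟨bc⟩ on Q: start {n0}
  step 1 (b): {n1}
  step 2 (c): ∅ (Q stuck)

bc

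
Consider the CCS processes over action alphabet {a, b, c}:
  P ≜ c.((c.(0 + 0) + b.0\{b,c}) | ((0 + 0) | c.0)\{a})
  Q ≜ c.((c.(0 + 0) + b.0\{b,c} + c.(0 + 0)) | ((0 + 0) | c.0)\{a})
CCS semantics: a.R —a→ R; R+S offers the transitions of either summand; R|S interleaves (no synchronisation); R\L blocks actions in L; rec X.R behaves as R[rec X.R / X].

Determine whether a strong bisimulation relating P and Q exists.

Reachable graph of P (7 states):
  p0 = c.((c.(0 + 0) + b.0\{b,c}) | ((0 + 0) | c.0)\{a}) → ··c··> p1
  p1 = (c.(0 + 0) + b.0\{b,c}) | ((0 + 0) | c.0)\{a} → ··b··> p2, ··c··> p3, ··c··> p4
  p2 = 0\{b,c} | ((0 + 0) | c.0)\{a} → ··c··> p5
  p3 = (0 + 0) | ((0 + 0) | c.0)\{a} → ··c··> p6
  p4 = (c.(0 + 0) + b.0\{b,c}) | ((0 + 0) | 0)\{a} → ··b··> p5, ··c··> p6
  p5 = 0\{b,c} | ((0 + 0) | 0)\{a} → ·
  p6 = (0 + 0) | ((0 + 0) | 0)\{a} → ·
Reachable graph of Q (7 states):
  q0 = c.((c.(0 + 0) + b.0\{b,c} + c.(0 + 0)) | ((0 + 0) | c.0)\{a}) → ··c··> q1
  q1 = (c.(0 + 0) + b.0\{b,c} + c.(0 + 0)) | ((0 + 0) | c.0)\{a} → ··b··> q2, ··c··> q3, ··c··> q4
  q2 = 0\{b,c} | ((0 + 0) | c.0)\{a} → ··c··> q5
  q3 = (0 + 0) | ((0 + 0) | c.0)\{a} → ··c··> q6
  q4 = (c.(0 + 0) + b.0\{b,c} + c.(0 + 0)) | ((0 + 0) | 0)\{a} → ··b··> q5, ··c··> q6
  q5 = 0\{b,c} | ((0 + 0) | 0)\{a} → ·
  q6 = (0 + 0) | ((0 + 0) | 0)\{a} → ·
Bisimilarity quotient blocks:
  B0 = {p0, q0}
  B1 = {p1, q1}
  B2 = {p2, p3, q2, q3}
  B3 = {p5, p6, q5, q6}
  B4 = {p4, q4}
p0 ∈ B0, q0 ∈ B0 → same block

YES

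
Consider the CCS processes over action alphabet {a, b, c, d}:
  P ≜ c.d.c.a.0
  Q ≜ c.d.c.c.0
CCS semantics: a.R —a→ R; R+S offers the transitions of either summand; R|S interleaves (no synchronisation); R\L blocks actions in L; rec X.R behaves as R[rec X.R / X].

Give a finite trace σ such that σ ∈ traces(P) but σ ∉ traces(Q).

Reachable graph of P (5 states):
  m0 = c.d.c.a.0 ⊢ —c→ m1
  m1 = d.c.a.0 ⊢ —d→ m2
  m2 = c.a.0 ⊢ —c→ m3
  m3 = a.0 ⊢ —a→ m4
  m4 = 0 ⊢ stopped
Reachable graph of Q (5 states):
  n0 = c.d.c.c.0 ⊢ —c→ n1
  n1 = d.c.c.0 ⊢ —d→ n2
  n2 = c.c.0 ⊢ —c→ n3
  n3 = c.0 ⊢ —c→ n4
  n4 = 0 ⊢ stopped
Executing cdca from P (initial set {m0}):
  step 1 (c): {m1}
  step 2 (d): {m2}
  step 3 (c): {m3}
  step 4 (a): {m4}
  P completes σ.
Executing cdca from Q (initial set {n0}):
  step 1 (c): {n1}
  step 2 (d): {n2}
  step 3 (c): {n3}
  step 4 (a): ∅ (Q stuck)

cdca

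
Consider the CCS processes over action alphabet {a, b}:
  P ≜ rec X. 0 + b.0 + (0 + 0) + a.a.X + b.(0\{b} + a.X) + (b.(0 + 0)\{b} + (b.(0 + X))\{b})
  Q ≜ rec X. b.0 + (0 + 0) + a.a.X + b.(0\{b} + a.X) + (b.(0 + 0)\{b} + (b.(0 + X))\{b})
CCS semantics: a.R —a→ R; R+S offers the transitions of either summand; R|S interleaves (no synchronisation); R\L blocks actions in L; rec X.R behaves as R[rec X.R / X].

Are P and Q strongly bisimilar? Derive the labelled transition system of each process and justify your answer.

LTS(P): 5 reachable states
  s0 = rec X. 0 + b.0 + (0 + 0) + a.a.X + b.(0\{b} + a.X) + (b.(0 + 0)\{b} + (b.(0 + X))\{b}) ⊢ —a→ s1, —b→ s2, —b→ s3, —b→ s4
  s1 = a.(rec X. 0 + b.0 + (0 + 0) + a.a.X + b.(0\{b} + a.X) + (b.(0 + 0)\{b} + (b.(0 + X))\{b})) ⊢ —a→ s0
  s2 = (0 + 0)\{b} ⊢ (no moves)
  s3 = 0 ⊢ (no moves)
  s4 = 0\{b} + a.(rec X. 0 + b.0 + (0 + 0) + a.a.X + b.(0\{b} + a.X) + (b.(0 + 0)\{b} + (b.(0 + X))\{b})) ⊢ —a→ s0
LTS(Q): 5 reachable states
  t0 = rec X. b.0 + (0 + 0) + a.a.X + b.(0\{b} + a.X) + (b.(0 + 0)\{b} + (b.(0 + X))\{b}) ⊢ —a→ t1, —b→ t2, —b→ t3, —b→ t4
  t1 = a.(rec X. b.0 + (0 + 0) + a.a.X + b.(0\{b} + a.X) + (b.(0 + 0)\{b} + (b.(0 + X))\{b})) ⊢ —a→ t0
  t2 = (0 + 0)\{b} ⊢ (no moves)
  t3 = 0 ⊢ (no moves)
  t4 = 0\{b} + a.(rec X. b.0 + (0 + 0) + a.a.X + b.(0\{b} + a.X) + (b.(0 + 0)\{b} + (b.(0 + X))\{b})) ⊢ —a→ t0
Partition-refinement fixed point:
  B0 = {s0, t0}
  B1 = {s2, s3, t2, t3}
  B2 = {s1, s4, t1, t4}
s0 ∈ B0, t0 ∈ B0 → same block

YES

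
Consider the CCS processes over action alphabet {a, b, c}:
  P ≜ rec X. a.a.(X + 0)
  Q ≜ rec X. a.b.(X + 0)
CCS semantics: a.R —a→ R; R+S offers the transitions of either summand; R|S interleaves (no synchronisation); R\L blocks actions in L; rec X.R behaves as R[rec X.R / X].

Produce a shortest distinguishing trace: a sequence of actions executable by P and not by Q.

LTS(P): 3 reachable states
  s0 = rec X. a.a.(X + 0) | =a=> s1
  s1 = a.((rec X. a.a.(X + 0)) + 0) | =a=> s2
  s2 = (rec X. a.a.(X + 0)) + 0 | =a=> s1
LTS(Q): 3 reachable states
  t0 = rec X. a.b.(X + 0) | =a=> t1
  t1 = b.((rec X. a.b.(X + 0)) + 0) | =b=> t2
  t2 = (rec X. a.b.(X + 0)) + 0 | =a=> t1
Trace ⟨aa⟩ through P, begin at {s0}:
  after a @ step 1: {s1}
  after a @ step 2: {s2}
  — P admits the full trace.
Trace ⟨aa⟩ through Q, begin at {t0}:
  after a @ step 1: {t1}
  after a @ step 2: no successor for Q

aa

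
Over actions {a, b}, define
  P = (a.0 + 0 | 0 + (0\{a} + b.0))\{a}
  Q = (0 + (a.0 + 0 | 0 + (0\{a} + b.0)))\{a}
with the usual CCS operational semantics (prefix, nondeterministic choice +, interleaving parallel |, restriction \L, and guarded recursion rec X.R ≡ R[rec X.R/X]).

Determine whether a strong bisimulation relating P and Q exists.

P ~ Q

Reachable graph of P (2 states):
  u0 = (a.0 + 0 | 0 + (0\{a} + b.0))\{a} → =b=> u1
  u1 = 0\{a} → deadlocked
Reachable graph of Q (2 states):
  v0 = (0 + (a.0 + 0 | 0 + (0\{a} + b.0)))\{a} → =b=> v1
  v1 = 0\{a} → deadlocked
Partition-refinement fixed point:
  B0 = {u0, v0}
  B1 = {u1, v1}
u0 ∈ B0, v0 ∈ B0 → same block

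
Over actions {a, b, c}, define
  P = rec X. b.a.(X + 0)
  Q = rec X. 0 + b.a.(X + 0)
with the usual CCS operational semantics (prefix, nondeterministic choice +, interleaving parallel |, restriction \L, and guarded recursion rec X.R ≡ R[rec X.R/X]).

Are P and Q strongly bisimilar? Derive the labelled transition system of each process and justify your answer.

bisimilar

P's transition system — 3 states:
  s0 = rec X. b.a.(X + 0) ⊢ —b→ s1
  s1 = a.((rec X. b.a.(X + 0)) + 0) ⊢ —a→ s2
  s2 = (rec X. b.a.(X + 0)) + 0 ⊢ —b→ s1
Q's transition system — 3 states:
  t0 = rec X. 0 + b.a.(X + 0) ⊢ —b→ t1
  t1 = a.((rec X. 0 + b.a.(X + 0)) + 0) ⊢ —a→ t2
  t2 = (rec X. 0 + b.a.(X + 0)) + 0 ⊢ —b→ t1
Partition-refinement fixed point:
  B0 = {s0, s2, t0, t2}
  B1 = {s1, t1}
s0 ∈ B0, t0 ∈ B0 → same block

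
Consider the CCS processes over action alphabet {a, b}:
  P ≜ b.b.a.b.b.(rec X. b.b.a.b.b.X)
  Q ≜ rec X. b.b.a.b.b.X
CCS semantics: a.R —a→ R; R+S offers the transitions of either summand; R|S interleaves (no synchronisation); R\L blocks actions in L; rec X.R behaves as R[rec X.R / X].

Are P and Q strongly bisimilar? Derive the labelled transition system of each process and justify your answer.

P's transition system — 6 states:
  m0 = b.b.a.b.b.(rec X. b.b.a.b.b.X) ⊢ ··b··> m1
  m1 = b.a.b.b.(rec X. b.b.a.b.b.X) ⊢ ··b··> m2
  m2 = a.b.b.(rec X. b.b.a.b.b.X) ⊢ ··a··> m3
  m3 = b.b.(rec X. b.b.a.b.b.X) ⊢ ··b··> m4
  m4 = b.(rec X. b.b.a.b.b.X) ⊢ ··b··> m5
  m5 = rec X. b.b.a.b.b.X ⊢ ··b··> m1
Q's transition system — 5 states:
  n0 = rec X. b.b.a.b.b.X ⊢ ··b··> n1
  n1 = b.a.b.b.(rec X. b.b.a.b.b.X) ⊢ ··b··> n2
  n2 = a.b.b.(rec X. b.b.a.b.b.X) ⊢ ··a··> n3
  n3 = b.b.(rec X. b.b.a.b.b.X) ⊢ ··b··> n4
  n4 = b.(rec X. b.b.a.b.b.X) ⊢ ··b··> n0
Partition-refinement fixed point:
  B0 = {m0, m5, n0}
  B1 = {m1, n1}
  B2 = {m2, n2}
  B3 = {m3, n3}
  B4 = {m4, n4}
m0 ∈ B0, n0 ∈ B0 → same block

YES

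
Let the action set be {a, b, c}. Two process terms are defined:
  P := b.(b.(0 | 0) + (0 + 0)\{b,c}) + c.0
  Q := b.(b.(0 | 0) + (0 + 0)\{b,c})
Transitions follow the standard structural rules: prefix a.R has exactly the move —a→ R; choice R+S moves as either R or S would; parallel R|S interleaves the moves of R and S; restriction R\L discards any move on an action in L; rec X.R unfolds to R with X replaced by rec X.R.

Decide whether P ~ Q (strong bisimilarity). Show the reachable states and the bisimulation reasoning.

not bisimilar

Reachable graph of P (4 states):
  u0 = b.(b.(0 | 0) + (0 + 0)\{b,c}) + c.0 → --b--▸ u1, --c--▸ u2
  u1 = b.(0 | 0) + (0 + 0)\{b,c} → --b--▸ u3
  u2 = 0 → deadlocked
  u3 = 0 | 0 → deadlocked
Reachable graph of Q (3 states):
  v0 = b.(b.(0 | 0) + (0 + 0)\{b,c}) → --b--▸ v1
  v1 = b.(0 | 0) + (0 + 0)\{b,c} → --b--▸ v2
  v2 = 0 | 0 → deadlocked
Coarsest stable partition (strong bisimilarity classes):
  B0 = {u0}
  B1 = {u1, v1}
  B2 = {u2, u3, v2}
  B3 = {v0}
u0 ∈ B0, v0 ∈ B3 → different blocks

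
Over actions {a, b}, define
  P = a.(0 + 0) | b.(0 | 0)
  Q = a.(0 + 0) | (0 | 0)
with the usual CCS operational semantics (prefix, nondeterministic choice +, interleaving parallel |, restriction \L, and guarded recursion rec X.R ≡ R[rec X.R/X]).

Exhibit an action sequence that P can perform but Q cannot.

P's transition system — 4 states:
  p0 = a.(0 + 0) | b.(0 | 0) has moves ··a··> p1, ··b··> p2
  p1 = (0 + 0) | b.(0 | 0) has moves ··b··> p3
  p2 = a.(0 + 0) | (0 | 0) has moves ··a··> p3
  p3 = (0 + 0) | (0 | 0) has moves stopped
Q's transition system — 2 states:
  q0 = a.(0 + 0) | (0 | 0) has moves ··a··> q1
  q1 = (0 + 0) | (0 | 0) has moves stopped
Trace ⟨b⟩ through P, begin at {p0}:
  step 1 (b): {p2}
  P completes σ.
Trace ⟨b⟩ through Q, begin at {q0}:
  step 1 (b): no successor for Q

b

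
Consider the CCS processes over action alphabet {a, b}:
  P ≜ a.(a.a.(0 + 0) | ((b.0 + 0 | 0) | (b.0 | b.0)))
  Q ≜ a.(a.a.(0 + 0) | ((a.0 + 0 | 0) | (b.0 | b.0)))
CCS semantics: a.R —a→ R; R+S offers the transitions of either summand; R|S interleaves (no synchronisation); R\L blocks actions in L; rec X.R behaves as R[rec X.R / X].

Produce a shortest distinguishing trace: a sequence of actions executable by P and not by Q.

abbb

LTS(P): 25 reachable states
  m0 = a.(a.a.(0 + 0) | ((b.0 + 0 | 0) | (b.0 | b.0))) has moves -a-> m1
  m1 = a.a.(0 + 0) | ((b.0 + 0 | 0) | (b.0 | b.0)) has moves -a-> m2, -b-> m3, -b-> m4, -b-> m5
  m2 = a.(0 + 0) | ((b.0 + 0 | 0) | (b.0 | b.0)) has moves -a-> m6, -b-> m7, -b-> m8, -b-> m9
  m3 = a.a.(0 + 0) | ((b.0 + 0 | 0) | (0 | b.0)) has moves -a-> m7, -b-> m10, -b-> m11
  m4 = a.a.(0 + 0) | ((b.0 + 0 | 0) | (b.0 | 0)) has moves -a-> m8, -b-> m10, -b-> m12
  m5 = a.a.(0 + 0) | (0 | (b.0 | b.0)) has moves -a-> m9, -b-> m11, -b-> m12
  m6 = (0 + 0) | ((b.0 + 0 | 0) | (b.0 | b.0)) has moves -b-> m13, -b-> m14, -b-> m15
  m7 = a.(0 + 0) | ((b.0 + 0 | 0) | (0 | b.0)) has moves -a-> m13, -b-> m16, -b-> m17
  m8 = a.(0 + 0) | ((b.0 + 0 | 0) | (b.0 | 0)) has moves -a-> m14, -b-> m16, -b-> m18
  m9 = a.(0 + 0) | (0 | (b.0 | b.0)) has moves -a-> m15, -b-> m17, -b-> m18
  m10 = a.a.(0 + 0) | ((b.0 + 0 | 0) | (0 | 0)) has moves -a-> m16, -b-> m19
  m11 = a.a.(0 + 0) | (0 | (0 | b.0)) has moves -a-> m17, -b-> m19
  m12 = a.a.(0 + 0) | (0 | (b.0 | 0)) has moves -a-> m18, -b-> m19
  m13 = (0 + 0) | ((b.0 + 0 | 0) | (0 | b.0)) has moves -b-> m20, -b-> m21
  m14 = (0 + 0) | ((b.0 + 0 | 0) | (b.0 | 0)) has moves -b-> m20, -b-> m22
  m15 = (0 + 0) | (0 | (b.0 | b.0)) has moves -b-> m21, -b-> m22
  m16 = a.(0 + 0) | ((b.0 + 0 | 0) | (0 | 0)) has moves -a-> m20, -b-> m23
  m17 = a.(0 + 0) | (0 | (0 | b.0)) has moves -a-> m21, -b-> m23
  m18 = a.(0 + 0) | (0 | (b.0 | 0)) has moves -a-> m22, -b-> m23
  m19 = a.a.(0 + 0) | (0 | (0 | 0)) has moves -a-> m23
  m20 = (0 + 0) | ((b.0 + 0 | 0) | (0 | 0)) has moves -b-> m24
  m21 = (0 + 0) | (0 | (0 | b.0)) has moves -b-> m24
  m22 = (0 + 0) | (0 | (b.0 | 0)) has moves -b-> m24
  m23 = a.(0 + 0) | (0 | (0 | 0)) has moves -a-> m24
  m24 = (0 + 0) | (0 | (0 | 0)) has moves deadlocked
LTS(Q): 25 reachable states
  n0 = a.(a.a.(0 + 0) | ((a.0 + 0 | 0) | (b.0 | b.0))) has moves -a-> n1
  n1 = a.a.(0 + 0) | ((a.0 + 0 | 0) | (b.0 | b.0)) has moves -a-> n2, -a-> n3, -b-> n4, -b-> n5
  n2 = a.(0 + 0) | ((a.0 + 0 | 0) | (b.0 | b.0)) has moves -a-> n6, -a-> n7, -b-> n8, -b-> n9
  n3 = a.a.(0 + 0) | (0 | (b.0 | b.0)) has moves -a-> n7, -b-> n10, -b-> n11
  n4 = a.a.(0 + 0) | ((a.0 + 0 | 0) | (0 | b.0)) has moves -a-> n10, -a-> n8, -b-> n12
  n5 = a.a.(0 + 0) | ((a.0 + 0 | 0) | (b.0 | 0)) has moves -a-> n11, -a-> n9, -b-> n12
  n6 = (0 + 0) | ((a.0 + 0 | 0) | (b.0 | b.0)) has moves -a-> n13, -b-> n14, -b-> n15
  n7 = a.(0 + 0) | (0 | (b.0 | b.0)) has moves -a-> n13, -b-> n16, -b-> n17
  n8 = a.(0 + 0) | ((a.0 + 0 | 0) | (0 | b.0)) has moves -a-> n14, -a-> n16, -b-> n18
  n9 = a.(0 + 0) | ((a.0 + 0 | 0) | (b.0 | 0)) has moves -a-> n15, -a-> n17, -b-> n18
  n10 = a.a.(0 + 0) | (0 | (0 | b.0)) has moves -a-> n16, -b-> n19
  n11 = a.a.(0 + 0) | (0 | (b.0 | 0)) has moves -a-> n17, -b-> n19
  n12 = a.a.(0 + 0) | ((a.0 + 0 | 0) | (0 | 0)) has moves -a-> n18, -a-> n19
  n13 = (0 + 0) | (0 | (b.0 | b.0)) has moves -b-> n20, -b-> n21
  n14 = (0 + 0) | ((a.0 + 0 | 0) | (0 | b.0)) has moves -a-> n20, -b-> n22
  n15 = (0 + 0) | ((a.0 + 0 | 0) | (b.0 | 0)) has moves -a-> n21, -b-> n22
  n16 = a.(0 + 0) | (0 | (0 | b.0)) has moves -a-> n20, -b-> n23
  n17 = a.(0 + 0) | (0 | (b.0 | 0)) has moves -a-> n21, -b-> n23
  n18 = a.(0 + 0) | ((a.0 + 0 | 0) | (0 | 0)) has moves -a-> n22, -a-> n23
  n19 = a.a.(0 + 0) | (0 | (0 | 0)) has moves -a-> n23
  n20 = (0 + 0) | (0 | (0 | b.0)) has moves -b-> n24
  n21 = (0 + 0) | (0 | (b.0 | 0)) has moves -b-> n24
  n22 = (0 + 0) | ((a.0 + 0 | 0) | (0 | 0)) has moves -a-> n24
  n23 = a.(0 + 0) | (0 | (0 | 0)) has moves -a-> n24
  n24 = (0 + 0) | (0 | (0 | 0)) has moves deadlocked
Executing abbb from P (initial set {m0}):
  step 1 (a): {m1}
  step 2 (b): {m3, m4, m5}
  step 3 (b): {m10, m11, m12}
  step 4 (b): {m19}
  — P admits the full trace.
Executing abbb from Q (initial set {n0}):
  step 1 (a): {n1}
  step 2 (b): {n4, n5}
  step 3 (b): {n12}
  step 4 (b): ∅  — Q cannot continue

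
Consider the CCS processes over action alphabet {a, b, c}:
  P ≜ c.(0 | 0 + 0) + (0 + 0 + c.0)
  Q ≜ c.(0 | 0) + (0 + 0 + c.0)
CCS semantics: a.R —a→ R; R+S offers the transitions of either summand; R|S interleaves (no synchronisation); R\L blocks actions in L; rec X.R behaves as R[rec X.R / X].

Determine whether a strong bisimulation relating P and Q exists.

bisimilar

P's transition system — 3 states:
  m0 = c.(0 | 0 + 0) + (0 + 0 + c.0) → =c=> m1, =c=> m2
  m1 = 0 → stopped
  m2 = 0 | 0 + 0 → stopped
Q's transition system — 3 states:
  n0 = c.(0 | 0) + (0 + 0 + c.0) → =c=> n1, =c=> n2
  n1 = 0 → stopped
  n2 = 0 | 0 → stopped
Partition-refinement fixed point:
  B0 = {m0, n0}
  B1 = {m1, m2, n1, n2}
m0 ∈ B0, n0 ∈ B0 → same block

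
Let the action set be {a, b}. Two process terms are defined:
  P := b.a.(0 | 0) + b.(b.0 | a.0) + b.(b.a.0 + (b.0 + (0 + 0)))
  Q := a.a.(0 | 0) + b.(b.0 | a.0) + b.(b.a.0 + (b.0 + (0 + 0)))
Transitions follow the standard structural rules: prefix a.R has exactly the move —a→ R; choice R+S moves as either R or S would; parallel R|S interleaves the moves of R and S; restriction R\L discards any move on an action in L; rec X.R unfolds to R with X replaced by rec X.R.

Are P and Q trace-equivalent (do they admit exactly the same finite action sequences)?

NO — witness ⟨a⟩

Reachable graph of P (9 states):
  p0 = b.a.(0 | 0) + b.(b.0 | a.0) + b.(b.a.0 + (b.0 + (0 + 0))) → ··b··> p1, ··b··> p2, ··b··> p3
  p1 = a.(0 | 0) → ··a··> p4
  p2 = b.0 | a.0 → ··a··> p5, ··b··> p6
  p3 = b.a.0 + (b.0 + (0 + 0)) → ··b··> p7, ··b··> p8
  p4 = 0 | 0 → ·
  p5 = b.0 | 0 → ··b··> p4
  p6 = 0 | a.0 → ··a··> p4
  p7 = 0 → ·
  p8 = a.0 → ··a··> p7
Reachable graph of Q (9 states):
  q0 = a.a.(0 | 0) + b.(b.0 | a.0) + b.(b.a.0 + (b.0 + (0 + 0))) → ··a··> q1, ··b··> q2, ··b··> q3
  q1 = a.(0 | 0) → ··a··> q4
  q2 = b.0 | a.0 → ··a··> q5, ··b··> q6
  q3 = b.a.0 + (b.0 + (0 + 0)) → ··b··> q7, ··b··> q8
  q4 = 0 | 0 → ·
  q5 = b.0 | 0 → ··b··> q4
  q6 = 0 | a.0 → ··a··> q4
  q7 = 0 → ·
  q8 = a.0 → ··a··> q7
Trace ⟨a⟩ through Q, begin at {q0}:
  [1] a ⇒ {q1}
  ✓ Q
Trace ⟨a⟩ through P, begin at {p0}:
  [1] a ⇒ no successor for P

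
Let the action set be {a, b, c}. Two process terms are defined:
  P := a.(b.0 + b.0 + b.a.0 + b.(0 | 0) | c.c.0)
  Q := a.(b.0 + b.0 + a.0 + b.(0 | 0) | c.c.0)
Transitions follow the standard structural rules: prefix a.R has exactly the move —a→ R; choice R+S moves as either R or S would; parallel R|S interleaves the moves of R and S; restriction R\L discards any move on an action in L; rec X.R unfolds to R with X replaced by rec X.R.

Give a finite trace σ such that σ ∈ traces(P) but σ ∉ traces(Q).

aba

Reachable graph of P (9 states):
  m0 = a.(b.0 + b.0 + b.a.0 + b.(0 | 0) | c.c.0) | ··a··> m1
  m1 = b.0 + b.0 + b.a.0 + b.(0 | 0) | c.c.0 | ··b··> m2, ··b··> m3, ··b··> m4, ··c··> m5
  m2 = 0 | (no moves)
  m3 = 0 | 0 | c.c.0 | ··c··> m6
  m4 = a.0 | ··a··> m2
  m5 = b.(0 | 0) | c.0 | ··b··> m6, ··c··> m7
  m6 = 0 | 0 | c.0 | ··c··> m8
  m7 = b.(0 | 0) | 0 | ··b··> m8
  m8 = 0 | 0 | 0 | (no moves)
Reachable graph of Q (8 states):
  n0 = a.(b.0 + b.0 + a.0 + b.(0 | 0) | c.c.0) | ··a··> n1
  n1 = b.0 + b.0 + a.0 + b.(0 | 0) | c.c.0 | ··a··> n2, ··b··> n2, ··b··> n3, ··c··> n4
  n2 = 0 | (no moves)
  n3 = 0 | 0 | c.c.0 | ··c··> n5
  n4 = b.(0 | 0) | c.0 | ··b··> n5, ··c··> n6
  n5 = 0 | 0 | c.0 | ··c··> n7
  n6 = b.(0 | 0) | 0 | ··b··> n7
  n7 = 0 | 0 | 0 | (no moves)
Trace ⟨aba⟩ through P, begin at {m0}:
  step 1 (a): {m1}
  step 2 (b): {m2, m3, m4}
  step 3 (a): {m2}
  — P admits the full trace.
Trace ⟨aba⟩ through Q, begin at {n0}:
  step 1 (a): {n1}
  step 2 (b): {n2, n3}
  step 3 (a): ∅ (Q stuck)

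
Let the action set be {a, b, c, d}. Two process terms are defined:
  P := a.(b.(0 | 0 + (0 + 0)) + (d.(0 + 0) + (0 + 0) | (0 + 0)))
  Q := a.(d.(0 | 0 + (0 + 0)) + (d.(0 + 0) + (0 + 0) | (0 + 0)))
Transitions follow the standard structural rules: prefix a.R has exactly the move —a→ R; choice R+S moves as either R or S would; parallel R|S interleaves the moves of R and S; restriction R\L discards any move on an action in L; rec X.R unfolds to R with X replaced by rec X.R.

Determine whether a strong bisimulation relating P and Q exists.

LTS(P): 4 reachable states
  u0 = a.(b.(0 | 0 + (0 + 0)) + (d.(0 + 0) + (0 + 0) | (0 + 0))) ⊢ —a→ u1
  u1 = b.(0 | 0 + (0 + 0)) + (d.(0 + 0) + (0 + 0) | (0 + 0)) ⊢ —b→ u2, —d→ u3
  u2 = 0 | 0 + (0 + 0) ⊢ deadlocked
  u3 = 0 + 0 ⊢ deadlocked
LTS(Q): 4 reachable states
  v0 = a.(d.(0 | 0 + (0 + 0)) + (d.(0 + 0) + (0 + 0) | (0 + 0))) ⊢ —a→ v1
  v1 = d.(0 | 0 + (0 + 0)) + (d.(0 + 0) + (0 + 0) | (0 + 0)) ⊢ —d→ v2, —d→ v3
  v2 = 0 + 0 ⊢ deadlocked
  v3 = 0 | 0 + (0 + 0) ⊢ deadlocked
Partition-refinement fixed point:
  B0 = {u0}
  B1 = {u1}
  B2 = {u2, u3, v2, v3}
  B3 = {v0}
  B4 = {v1}
u0 ∈ B0, v0 ∈ B3 → different blocks

NO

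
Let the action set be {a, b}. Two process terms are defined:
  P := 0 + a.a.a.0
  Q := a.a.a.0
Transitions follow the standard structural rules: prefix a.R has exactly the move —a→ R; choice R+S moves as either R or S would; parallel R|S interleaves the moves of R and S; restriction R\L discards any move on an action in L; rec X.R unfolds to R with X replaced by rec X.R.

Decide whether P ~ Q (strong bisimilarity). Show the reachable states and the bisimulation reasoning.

LTS(P): 4 reachable states
  u0 = 0 + a.a.a.0 has moves =a=> u1
  u1 = a.a.0 has moves =a=> u2
  u2 = a.0 has moves =a=> u3
  u3 = 0 has moves (no moves)
LTS(Q): 4 reachable states
  v0 = a.a.a.0 has moves =a=> v1
  v1 = a.a.0 has moves =a=> v2
  v2 = a.0 has moves =a=> v3
  v3 = 0 has moves (no moves)
Coarsest stable partition (strong bisimilarity classes):
  B0 = {u0, v0}
  B1 = {u1, v1}
  B2 = {u2, v2}
  B3 = {u3, v3}
u0 ∈ B0, v0 ∈ B0 → same block

P ~ Q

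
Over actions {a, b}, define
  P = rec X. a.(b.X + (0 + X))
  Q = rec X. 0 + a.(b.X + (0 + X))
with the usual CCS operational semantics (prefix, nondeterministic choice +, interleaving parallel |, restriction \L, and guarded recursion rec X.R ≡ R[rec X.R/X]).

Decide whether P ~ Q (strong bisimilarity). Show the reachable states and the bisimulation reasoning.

P's transition system — 2 states:
  p0 = rec X. a.(b.X + (0 + X)) :: —a→ p1
  p1 = b.(rec X. a.(b.X + (0 + X))) + (0 + (rec X. a.(b.X + (0 + X)))) :: —a→ p1, —b→ p0
Q's transition system — 2 states:
  q0 = rec X. 0 + a.(b.X + (0 + X)) :: —a→ q1
  q1 = b.(rec X. 0 + a.(b.X + (0 + X))) + (0 + (rec X. 0 + a.(b.X + (0 + X)))) :: —a→ q1, —b→ q0
Partition-refinement fixed point:
  B0 = {p0, q0}
  B1 = {p1, q1}
p0 ∈ B0, q0 ∈ B0 → same block

bisimilar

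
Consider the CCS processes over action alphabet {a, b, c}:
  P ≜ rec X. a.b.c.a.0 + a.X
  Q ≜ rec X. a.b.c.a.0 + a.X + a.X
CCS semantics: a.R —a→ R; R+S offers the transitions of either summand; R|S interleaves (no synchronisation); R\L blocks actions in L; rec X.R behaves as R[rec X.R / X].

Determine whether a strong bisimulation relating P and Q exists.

P ~ Q

P's transition system — 5 states:
  u0 = rec X. a.b.c.a.0 + a.X → ··a··> u0, ··a··> u1
  u1 = b.c.a.0 → ··b··> u2
  u2 = c.a.0 → ··c··> u3
  u3 = a.0 → ··a··> u4
  u4 = 0 → ·
Q's transition system — 5 states:
  v0 = rec X. a.b.c.a.0 + a.X + a.X → ··a··> v0, ··a··> v1
  v1 = b.c.a.0 → ··b··> v2
  v2 = c.a.0 → ··c··> v3
  v3 = a.0 → ··a··> v4
  v4 = 0 → ·
Coarsest stable partition (strong bisimilarity classes):
  B0 = {u0, v0}
  B1 = {u1, v1}
  B2 = {u2, v2}
  B3 = {u3, v3}
  B4 = {u4, v4}
u0 ∈ B0, v0 ∈ B0 → same block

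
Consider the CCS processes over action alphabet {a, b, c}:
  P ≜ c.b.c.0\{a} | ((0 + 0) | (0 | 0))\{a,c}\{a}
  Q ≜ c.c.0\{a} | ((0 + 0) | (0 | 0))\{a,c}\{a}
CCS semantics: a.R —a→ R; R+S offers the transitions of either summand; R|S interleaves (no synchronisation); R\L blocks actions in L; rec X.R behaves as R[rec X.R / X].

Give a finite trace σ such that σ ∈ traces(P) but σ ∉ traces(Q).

Reachable graph of P (4 states):
  u0 = c.b.c.0\{a} | ((0 + 0) | (0 | 0))\{a,c}\{a} has moves --c--▸ u1
  u1 = b.c.0\{a} | ((0 + 0) | (0 | 0))\{a,c}\{a} has moves --b--▸ u2
  u2 = c.0\{a} | ((0 + 0) | (0 | 0))\{a,c}\{a} has moves --c--▸ u3
  u3 = 0\{a} | ((0 + 0) | (0 | 0))\{a,c}\{a} has moves ∅
Reachable graph of Q (3 states):
  v0 = c.c.0\{a} | ((0 + 0) | (0 | 0))\{a,c}\{a} has moves --c--▸ v1
  v1 = c.0\{a} | ((0 + 0) | (0 | 0))\{a,c}\{a} has moves --c--▸ v2
  v2 = 0\{a} | ((0 + 0) | (0 | 0))\{a,c}\{a} has moves ∅
Run σ = ⟨cb⟩ on P: start {u0}
  step 1 (c): {u1}
  step 2 (b): {u2}
  ✓ P
Run σ = ⟨cb⟩ on Q: start {v0}
  step 1 (c): {v1}
  step 2 (b): ∅ (Q stuck)

cb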